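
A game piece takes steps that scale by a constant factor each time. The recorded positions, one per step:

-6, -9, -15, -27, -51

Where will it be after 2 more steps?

Step-to-step displacements: -3, -6, -12, -24; each is 2× the previous.
step 5: -51 − 48 → -99
step 6: -99 − 96 → -195

-195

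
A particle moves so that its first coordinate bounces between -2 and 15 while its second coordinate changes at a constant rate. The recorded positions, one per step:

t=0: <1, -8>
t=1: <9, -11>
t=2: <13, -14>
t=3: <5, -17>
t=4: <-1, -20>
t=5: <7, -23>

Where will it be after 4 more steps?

<5, -35>

The first coordinate reflects between -2 and 15, moving 8 per step.
  step 6: 7 → 15
  step 7: 15 → 7
  step 8: 7 → -1
  step 9: -1 → 5
The second coordinate changes by -3 each step: at step 9 it is -35.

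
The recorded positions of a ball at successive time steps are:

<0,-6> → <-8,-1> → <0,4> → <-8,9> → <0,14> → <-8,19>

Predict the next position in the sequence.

<0,24>

The first coordinate repeats the cycle [0, -8] with period 2; step 6 mod 2 = 0, giving 0.
The second coordinate changes by +5 each step, so at step 6 it is -6 + 6·(5) = 24.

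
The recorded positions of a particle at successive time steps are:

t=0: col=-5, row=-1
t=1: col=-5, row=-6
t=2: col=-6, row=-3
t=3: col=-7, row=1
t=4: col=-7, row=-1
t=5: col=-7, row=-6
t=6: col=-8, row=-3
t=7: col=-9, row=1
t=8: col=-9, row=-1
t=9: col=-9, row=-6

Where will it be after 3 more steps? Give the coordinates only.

Differencing gives (+0,-5), (-1,+3), (-1,+4), (+0,-2), (+0,-5), (-1,+3), (-1,+4), (+0,-2), (+0,-5). This is the pattern (+0,-5), (-1,+3), (-1,+4), (+0,-2) repeated.
step 10: apply (-1,+3) → col=-10, row=-3
step 11: apply (-1,+4) → col=-11, row=1
step 12: apply (+0,-2) → col=-11, row=-1

col=-11, row=-1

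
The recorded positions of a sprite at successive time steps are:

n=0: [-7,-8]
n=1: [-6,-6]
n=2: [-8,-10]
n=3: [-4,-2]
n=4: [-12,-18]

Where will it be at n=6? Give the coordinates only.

[-28,-50]

The jumps are [+1,+2], [-2,-4], [+4,+8], [-8,-16] — a geometric progression with ratio -2.
step 5: [-12,-18] + [+16,+32] → [4,14]
step 6: [4,14] + [-32,-64] → [-28,-50]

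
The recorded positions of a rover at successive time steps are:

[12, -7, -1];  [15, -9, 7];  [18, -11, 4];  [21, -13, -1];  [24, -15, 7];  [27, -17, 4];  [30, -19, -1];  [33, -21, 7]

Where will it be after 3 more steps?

The first coordinate changes by +3 each step, so at step 10 it is 12 + 10·(3) = 42.
The second coordinate changes by -2 each step, so at step 10 it is -7 + 10·(-2) = -27.
The third coordinate repeats the cycle [-1, 7, 4] with period 3; step 10 mod 3 = 1, giving 7.

[42, -27, 7]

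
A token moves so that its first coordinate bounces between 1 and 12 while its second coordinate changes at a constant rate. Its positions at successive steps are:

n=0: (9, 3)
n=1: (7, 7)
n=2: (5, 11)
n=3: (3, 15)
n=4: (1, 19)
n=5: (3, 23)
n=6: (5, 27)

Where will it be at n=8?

(9, 35)

The first coordinate travels 2 per step and bounces off the walls at 1 and 12.
  step 7: 5 → 7
  step 8: 7 → 9
The second coordinate changes by +4 each step: at step 8 it is 35.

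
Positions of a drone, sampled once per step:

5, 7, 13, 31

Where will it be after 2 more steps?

The jumps are +2, +6, +18 — a geometric progression with ratio 3.
step 4: 31 + 54 → 85
step 5: 85 + 162 → 247

247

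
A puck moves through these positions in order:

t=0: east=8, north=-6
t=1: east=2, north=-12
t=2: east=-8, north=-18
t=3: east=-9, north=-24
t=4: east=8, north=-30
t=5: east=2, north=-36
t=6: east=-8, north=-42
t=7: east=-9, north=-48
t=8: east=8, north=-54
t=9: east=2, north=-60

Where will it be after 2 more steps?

The east coordinate repeats the cycle [8, 2, -8, -9] with period 4; step 11 mod 4 = 3, giving -9.
The north coordinate changes by -6 each step, so at step 11 it is -6 + 11·(-6) = -72.

east=-9, north=-72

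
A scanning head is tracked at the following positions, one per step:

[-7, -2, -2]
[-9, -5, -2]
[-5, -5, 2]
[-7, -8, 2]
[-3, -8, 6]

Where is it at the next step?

[-5, -11, 6]

The moves between consecutive positions are [-2, -3, +0], [+4, +0, +4], [-2, -3, +0], [+4, +0, +4]; they repeat the 2-cycle [[-2, -3, +0], [+4, +0, +4]].
step 5: apply [-2, -3, +0] → [-5, -11, 6]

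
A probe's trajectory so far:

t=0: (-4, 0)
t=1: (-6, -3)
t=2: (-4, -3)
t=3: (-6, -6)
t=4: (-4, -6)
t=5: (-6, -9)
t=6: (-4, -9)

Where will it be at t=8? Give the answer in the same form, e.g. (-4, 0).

(-4, -12)

Differencing gives (-2, -3), (+2, +0), (-2, -3), (+2, +0), (-2, -3), (+2, +0). This is the pattern (-2, -3), (+2, +0) repeated.
step 7: apply (-2, -3) → (-6, -12)
step 8: apply (+2, +0) → (-4, -12)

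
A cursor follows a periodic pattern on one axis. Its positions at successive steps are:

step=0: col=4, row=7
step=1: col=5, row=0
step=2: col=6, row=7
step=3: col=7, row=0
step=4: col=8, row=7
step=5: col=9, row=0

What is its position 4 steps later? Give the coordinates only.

col=13, row=0

The col coordinate changes by +1 each step, so at step 9 it is 4 + 9·(1) = 13.
The row coordinate repeats the cycle [7, 0] with period 2; step 9 mod 2 = 1, giving 0.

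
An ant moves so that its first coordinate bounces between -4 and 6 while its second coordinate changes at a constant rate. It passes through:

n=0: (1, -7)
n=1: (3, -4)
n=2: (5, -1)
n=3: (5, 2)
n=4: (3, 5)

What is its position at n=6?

The first coordinate travels 2 per step and bounces off the walls at -4 and 6.
  step 5: 3 → 1
  step 6: 1 → -1
The second coordinate changes by +3 each step: at step 6 it is 11.

(-1, 11)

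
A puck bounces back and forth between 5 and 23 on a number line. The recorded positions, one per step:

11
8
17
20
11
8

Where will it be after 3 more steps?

11

The value reflects between 5 and 23, moving 9 per step.
  step 6: 8 → 17
  step 7: 17 → 20
  step 8: 20 → 11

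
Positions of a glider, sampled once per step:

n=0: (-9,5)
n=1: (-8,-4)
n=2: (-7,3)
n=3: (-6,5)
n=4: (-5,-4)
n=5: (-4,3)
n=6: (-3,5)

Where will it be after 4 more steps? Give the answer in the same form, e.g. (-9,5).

The first coordinate changes by +1 each step, so at step 10 it is -9 + 10·(1) = 1.
The second coordinate repeats the cycle [5, -4, 3] with period 3; step 10 mod 3 = 1, giving -4.

(1,-4)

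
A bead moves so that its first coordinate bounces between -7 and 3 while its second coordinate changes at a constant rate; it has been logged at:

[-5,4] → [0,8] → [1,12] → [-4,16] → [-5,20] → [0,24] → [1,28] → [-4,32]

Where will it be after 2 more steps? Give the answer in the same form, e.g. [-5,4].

[0,40]

The first coordinate reflects between -7 and 3, moving 5 per step.
  step 8: -4 → -5
  step 9: -5 → 0
The second coordinate changes by +4 each step: at step 9 it is 40.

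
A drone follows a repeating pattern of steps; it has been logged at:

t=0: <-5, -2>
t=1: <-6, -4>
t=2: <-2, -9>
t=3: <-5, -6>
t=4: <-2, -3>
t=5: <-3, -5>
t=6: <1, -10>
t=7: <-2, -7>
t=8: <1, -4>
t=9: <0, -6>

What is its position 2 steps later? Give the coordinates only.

The moves between consecutive positions are <-1, -2>, <+4, -5>, <-3, +3>, <+3, +3>, <-1, -2>, <+4, -5>, <-3, +3>, <+3, +3>, <-1, -2>; they repeat the 4-cycle [<-1, -2>, <+4, -5>, <-3, +3>, <+3, +3>].
step 10: apply <+4, -5> → <4, -11>
step 11: apply <-3, +3> → <1, -8>

<1, -8>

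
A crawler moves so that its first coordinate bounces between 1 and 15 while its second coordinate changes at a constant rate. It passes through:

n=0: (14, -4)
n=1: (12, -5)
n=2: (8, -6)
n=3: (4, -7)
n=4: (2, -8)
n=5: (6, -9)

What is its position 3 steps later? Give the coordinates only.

(12, -12)

The first coordinate reflects between 1 and 15, moving 4 per step.
  step 6: 6 → 10
  step 7: 10 → 14
  step 8: 14 → 12
The second coordinate changes by -1 each step: at step 8 it is -12.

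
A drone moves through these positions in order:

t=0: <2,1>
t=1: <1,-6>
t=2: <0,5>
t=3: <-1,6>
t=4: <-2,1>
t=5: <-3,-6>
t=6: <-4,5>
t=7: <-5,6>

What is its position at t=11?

The first coordinate changes by -1 each step, so at step 11 it is 2 + 11·(-1) = -9.
The second coordinate repeats the cycle [1, -6, 5, 6] with period 4; step 11 mod 4 = 3, giving 6.

<-9,6>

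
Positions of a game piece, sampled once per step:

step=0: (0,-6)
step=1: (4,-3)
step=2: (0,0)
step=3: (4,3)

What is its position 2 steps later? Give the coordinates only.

First: cycles through 0, 4 every 2 steps. Step 5 lands at position 1 of the cycle → 4.
Second: linear, +3 per step → 9 at step 5.

(4,9)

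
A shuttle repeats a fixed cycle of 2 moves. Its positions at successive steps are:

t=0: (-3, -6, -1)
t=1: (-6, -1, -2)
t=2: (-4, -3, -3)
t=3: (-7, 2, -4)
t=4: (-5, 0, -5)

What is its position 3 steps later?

The moves between consecutive positions are (-3, +5, -1), (+2, -2, -1), (-3, +5, -1), (+2, -2, -1); they repeat the 2-cycle [(-3, +5, -1), (+2, -2, -1)].
step 5: apply (-3, +5, -1) → (-8, 5, -6)
step 6: apply (+2, -2, -1) → (-6, 3, -7)
step 7: apply (-3, +5, -1) → (-9, 8, -8)

(-9, 8, -8)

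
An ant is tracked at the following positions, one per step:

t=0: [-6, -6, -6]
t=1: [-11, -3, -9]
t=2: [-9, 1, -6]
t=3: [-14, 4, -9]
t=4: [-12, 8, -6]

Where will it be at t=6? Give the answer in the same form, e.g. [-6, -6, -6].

Differencing gives [-5, +3, -3], [+2, +4, +3], [-5, +3, -3], [+2, +4, +3]. This is the pattern [-5, +3, -3], [+2, +4, +3] repeated.
step 5: apply [-5, +3, -3] → [-17, 11, -9]
step 6: apply [+2, +4, +3] → [-15, 15, -6]

[-15, 15, -6]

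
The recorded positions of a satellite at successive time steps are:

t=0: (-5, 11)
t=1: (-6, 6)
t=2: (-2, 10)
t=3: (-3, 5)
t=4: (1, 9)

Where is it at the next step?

Step-to-step displacements: (-1, -5), (+4, +4), (-1, -5), (+4, +4) — a repeating cycle of length 2.
step 5: apply (-1, -5) → (0, 4)

(0, 4)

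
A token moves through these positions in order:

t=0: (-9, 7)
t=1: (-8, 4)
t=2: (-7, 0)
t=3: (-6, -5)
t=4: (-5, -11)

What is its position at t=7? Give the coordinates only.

(-2, -35)

First differences are (+1, -3), (+1, -4), (+1, -5), (+1, -6); their common second difference is (+0, -1) (constant acceleration).
step 5: (-5, -11) + (+1, -7) → (-4, -18)
step 6: (-4, -18) + (+1, -8) → (-3, -26)
step 7: (-3, -26) + (+1, -9) → (-2, -35)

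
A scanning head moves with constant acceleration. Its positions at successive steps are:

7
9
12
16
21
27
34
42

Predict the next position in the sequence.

Taking differences between consecutive positions: +2, +3, +4, +5, +6, +7, +8. These grow by +1 each step.
step 8: 42 + 9 → 51

51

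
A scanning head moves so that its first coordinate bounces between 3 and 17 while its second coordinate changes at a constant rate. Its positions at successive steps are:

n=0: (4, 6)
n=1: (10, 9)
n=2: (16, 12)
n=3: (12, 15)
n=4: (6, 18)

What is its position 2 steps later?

(12, 24)

The first coordinate travels 6 per step and bounces off the walls at 3 and 17.
  step 5: 6 → 6
  step 6: 6 → 12
The second coordinate changes by +3 each step: at step 6 it is 24.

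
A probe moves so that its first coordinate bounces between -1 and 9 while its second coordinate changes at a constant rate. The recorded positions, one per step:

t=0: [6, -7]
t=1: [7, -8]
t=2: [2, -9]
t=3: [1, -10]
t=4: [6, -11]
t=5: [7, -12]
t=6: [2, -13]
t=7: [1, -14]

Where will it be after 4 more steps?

[1, -18]

The first coordinate travels 5 per step and bounces off the walls at -1 and 9.
  step 8: 1 → 6
  step 9: 6 → 7
  step 10: 7 → 2
  step 11: 2 → 1
The second coordinate changes by -1 each step: at step 11 it is -18.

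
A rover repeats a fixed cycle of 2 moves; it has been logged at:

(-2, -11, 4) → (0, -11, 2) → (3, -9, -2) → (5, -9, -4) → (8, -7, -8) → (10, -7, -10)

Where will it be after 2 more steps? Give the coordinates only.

(15, -5, -16)

Differencing gives (+2, +0, -2), (+3, +2, -4), (+2, +0, -2), (+3, +2, -4), (+2, +0, -2). This is the pattern (+2, +0, -2), (+3, +2, -4) repeated.
step 6: apply (+3, +2, -4) → (13, -5, -14)
step 7: apply (+2, +0, -2) → (15, -5, -16)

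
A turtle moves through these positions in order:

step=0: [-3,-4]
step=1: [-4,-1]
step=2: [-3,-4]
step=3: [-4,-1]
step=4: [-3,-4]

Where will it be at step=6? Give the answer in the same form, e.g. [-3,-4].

[-3,-4]

The jumps are [-1,+3], [+1,-3], [-1,+3], [+1,-3] — a geometric progression with ratio -1.
step 5: [-3,-4] + [-1,+3] → [-4,-1]
step 6: [-4,-1] + [+1,-3] → [-3,-4]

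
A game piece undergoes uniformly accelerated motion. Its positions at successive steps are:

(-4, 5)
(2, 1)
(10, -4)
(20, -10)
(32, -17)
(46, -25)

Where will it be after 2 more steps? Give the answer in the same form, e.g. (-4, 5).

(80, -44)

Successive displacements: (+6, -4), (+8, -5), (+10, -6), (+12, -7), (+14, -8) — each changes by (+2, -1).
step 6: (46, -25) + (+16, -9) → (62, -34)
step 7: (62, -34) + (+18, -10) → (80, -44)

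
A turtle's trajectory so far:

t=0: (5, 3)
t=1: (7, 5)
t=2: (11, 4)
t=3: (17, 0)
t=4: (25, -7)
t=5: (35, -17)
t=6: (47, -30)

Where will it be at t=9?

Successive displacements: (+2, +2), (+4, -1), (+6, -4), (+8, -7), (+10, -10), (+12, -13) — each changes by (+2, -3).
step 7: (47, -30) + (+14, -16) → (61, -46)
step 8: (61, -46) + (+16, -19) → (77, -65)
step 9: (77, -65) + (+18, -22) → (95, -87)

(95, -87)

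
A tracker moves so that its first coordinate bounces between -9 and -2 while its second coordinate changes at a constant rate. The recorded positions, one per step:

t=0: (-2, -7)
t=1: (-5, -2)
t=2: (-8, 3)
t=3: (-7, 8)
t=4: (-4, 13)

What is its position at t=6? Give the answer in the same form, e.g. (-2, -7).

(-6, 23)

The first coordinate travels 3 per step and bounces off the walls at -9 and -2.
  step 5: -4 → -3
  step 6: -3 → -6
The second coordinate changes by +5 each step: at step 6 it is 23.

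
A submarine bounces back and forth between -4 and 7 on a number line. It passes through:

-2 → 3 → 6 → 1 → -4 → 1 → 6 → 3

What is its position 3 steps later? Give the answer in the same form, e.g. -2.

The value travels 5 per step and bounces off the walls at -4 and 7.
  step 8: 3 → -2
  step 9: -2 → -1
  step 10: -1 → 4

4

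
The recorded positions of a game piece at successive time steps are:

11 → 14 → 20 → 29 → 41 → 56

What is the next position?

74

Taking differences between consecutive positions: +3, +6, +9, +12, +15. These grow by +3 each step.
step 6: 56 + 18 → 74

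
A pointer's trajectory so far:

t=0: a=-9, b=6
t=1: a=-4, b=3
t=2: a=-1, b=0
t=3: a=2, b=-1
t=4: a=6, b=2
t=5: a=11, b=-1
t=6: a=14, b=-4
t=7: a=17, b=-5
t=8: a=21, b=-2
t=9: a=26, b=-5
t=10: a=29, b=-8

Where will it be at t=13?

a=41, b=-9

Step-to-step displacements: (+5,-3), (+3,-3), (+3,-1), (+4,+3), (+5,-3), (+3,-3), (+3,-1), (+4,+3), (+5,-3), (+3,-3) — a repeating cycle of length 4.
step 11: apply (+3,-1) → a=32, b=-9
step 12: apply (+4,+3) → a=36, b=-6
step 13: apply (+5,-3) → a=41, b=-9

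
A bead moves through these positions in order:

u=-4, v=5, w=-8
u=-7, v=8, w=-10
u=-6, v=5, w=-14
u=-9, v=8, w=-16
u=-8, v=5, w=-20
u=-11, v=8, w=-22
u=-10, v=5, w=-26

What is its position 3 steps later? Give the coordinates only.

Step-to-step displacements: (-3, +3, -2), (+1, -3, -4), (-3, +3, -2), (+1, -3, -4), (-3, +3, -2), (+1, -3, -4) — a repeating cycle of length 2.
step 7: apply (-3, +3, -2) → u=-13, v=8, w=-28
step 8: apply (+1, -3, -4) → u=-12, v=5, w=-32
step 9: apply (-3, +3, -2) → u=-15, v=8, w=-34

u=-15, v=8, w=-34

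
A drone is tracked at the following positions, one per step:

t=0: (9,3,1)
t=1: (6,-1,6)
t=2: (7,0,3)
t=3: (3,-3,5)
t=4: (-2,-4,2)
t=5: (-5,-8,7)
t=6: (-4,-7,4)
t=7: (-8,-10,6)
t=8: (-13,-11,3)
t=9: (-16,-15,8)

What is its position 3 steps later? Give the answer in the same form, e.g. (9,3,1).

(-24,-18,4)

Step-to-step displacements: (-3,-4,+5), (+1,+1,-3), (-4,-3,+2), (-5,-1,-3), (-3,-4,+5), (+1,+1,-3), (-4,-3,+2), (-5,-1,-3), (-3,-4,+5) — a repeating cycle of length 4.
step 10: apply (+1,+1,-3) → (-15,-14,5)
step 11: apply (-4,-3,+2) → (-19,-17,7)
step 12: apply (-5,-1,-3) → (-24,-18,4)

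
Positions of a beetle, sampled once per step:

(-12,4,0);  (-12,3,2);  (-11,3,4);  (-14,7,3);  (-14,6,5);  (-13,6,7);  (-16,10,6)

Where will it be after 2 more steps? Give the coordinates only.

(-15,9,10)

Differencing gives (+0,-1,+2), (+1,+0,+2), (-3,+4,-1), (+0,-1,+2), (+1,+0,+2), (-3,+4,-1). This is the pattern (+0,-1,+2), (+1,+0,+2), (-3,+4,-1) repeated.
step 7: apply (+0,-1,+2) → (-16,9,8)
step 8: apply (+1,+0,+2) → (-15,9,10)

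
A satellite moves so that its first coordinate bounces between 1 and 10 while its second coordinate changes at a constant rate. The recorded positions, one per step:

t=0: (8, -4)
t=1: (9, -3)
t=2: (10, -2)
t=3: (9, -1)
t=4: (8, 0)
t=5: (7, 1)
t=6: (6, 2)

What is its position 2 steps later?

(4, 4)

The first coordinate reflects between 1 and 10, moving 1 per step.
  step 7: 6 → 5
  step 8: 5 → 4
The second coordinate changes by +1 each step: at step 8 it is 4.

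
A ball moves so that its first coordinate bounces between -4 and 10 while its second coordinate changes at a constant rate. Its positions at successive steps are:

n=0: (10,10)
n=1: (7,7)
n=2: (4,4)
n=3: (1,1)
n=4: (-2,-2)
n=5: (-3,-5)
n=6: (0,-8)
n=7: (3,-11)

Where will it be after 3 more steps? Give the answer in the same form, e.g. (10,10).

The first coordinate travels 3 per step and bounces off the walls at -4 and 10.
  step 8: 3 → 6
  step 9: 6 → 9
  step 10: 9 → 8
The second coordinate changes by -3 each step: at step 10 it is -20.

(8,-20)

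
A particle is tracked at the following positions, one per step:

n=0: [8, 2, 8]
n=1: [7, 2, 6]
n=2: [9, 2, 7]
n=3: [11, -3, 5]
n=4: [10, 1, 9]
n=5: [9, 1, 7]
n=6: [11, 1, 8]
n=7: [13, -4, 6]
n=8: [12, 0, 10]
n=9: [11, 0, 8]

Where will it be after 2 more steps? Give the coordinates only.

The moves between consecutive positions are [-1, +0, -2], [+2, +0, +1], [+2, -5, -2], [-1, +4, +4], [-1, +0, -2], [+2, +0, +1], [+2, -5, -2], [-1, +4, +4], [-1, +0, -2]; they repeat the 4-cycle [[-1, +0, -2], [+2, +0, +1], [+2, -5, -2], [-1, +4, +4]].
step 10: apply [+2, +0, +1] → [13, 0, 9]
step 11: apply [+2, -5, -2] → [15, -5, 7]

[15, -5, 7]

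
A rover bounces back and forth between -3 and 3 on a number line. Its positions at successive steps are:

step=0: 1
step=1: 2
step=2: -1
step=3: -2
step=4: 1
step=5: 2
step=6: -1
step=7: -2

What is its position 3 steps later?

The value travels 3 per step and bounces off the walls at -3 and 3.
  step 8: -2 → 1
  step 9: 1 → 2
  step 10: 2 → -1

-1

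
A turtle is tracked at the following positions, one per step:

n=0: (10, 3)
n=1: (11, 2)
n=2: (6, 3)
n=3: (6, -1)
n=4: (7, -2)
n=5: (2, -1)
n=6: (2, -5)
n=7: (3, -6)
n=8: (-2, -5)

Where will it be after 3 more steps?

(-6, -9)

The moves between consecutive positions are (+1, -1), (-5, +1), (+0, -4), (+1, -1), (-5, +1), (+0, -4), (+1, -1), (-5, +1); they repeat the 3-cycle [(+1, -1), (-5, +1), (+0, -4)].
step 9: apply (+0, -4) → (-2, -9)
step 10: apply (+1, -1) → (-1, -10)
step 11: apply (-5, +1) → (-6, -9)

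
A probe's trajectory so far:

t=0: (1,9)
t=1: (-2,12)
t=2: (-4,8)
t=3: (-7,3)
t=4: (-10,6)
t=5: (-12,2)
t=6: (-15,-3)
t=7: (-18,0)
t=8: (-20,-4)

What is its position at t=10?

Step-to-step displacements: (-3,+3), (-2,-4), (-3,-5), (-3,+3), (-2,-4), (-3,-5), (-3,+3), (-2,-4) — a repeating cycle of length 3.
step 9: apply (-3,-5) → (-23,-9)
step 10: apply (-3,+3) → (-26,-6)

(-26,-6)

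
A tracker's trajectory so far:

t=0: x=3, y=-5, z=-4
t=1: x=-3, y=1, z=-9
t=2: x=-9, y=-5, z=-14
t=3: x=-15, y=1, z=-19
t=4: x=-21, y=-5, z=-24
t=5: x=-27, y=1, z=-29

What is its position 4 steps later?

x=-51, y=1, z=-49

X: linear, -6 per step → -51 at step 9.
Y: cycles through -5, 1 every 2 steps. Step 9 lands at position 1 of the cycle → 1.
Z: linear, -5 per step → -49 at step 9.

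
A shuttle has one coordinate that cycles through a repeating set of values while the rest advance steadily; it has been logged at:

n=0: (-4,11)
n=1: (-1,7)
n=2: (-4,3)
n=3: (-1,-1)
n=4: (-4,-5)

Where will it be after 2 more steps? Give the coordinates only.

(-4,-13)

The first coordinate repeats the cycle [-4, -1] with period 2; step 6 mod 2 = 0, giving -4.
The second coordinate changes by -4 each step, so at step 6 it is 11 + 6·(-4) = -13.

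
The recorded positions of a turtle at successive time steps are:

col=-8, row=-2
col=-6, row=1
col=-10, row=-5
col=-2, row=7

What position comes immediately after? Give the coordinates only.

Step-to-step displacements: (+2,+3), (-4,-6), (+8,+12); each is -2× the previous.
step 4: col=-2, row=7 + (-16,-24) → col=-18, row=-17

col=-18, row=-17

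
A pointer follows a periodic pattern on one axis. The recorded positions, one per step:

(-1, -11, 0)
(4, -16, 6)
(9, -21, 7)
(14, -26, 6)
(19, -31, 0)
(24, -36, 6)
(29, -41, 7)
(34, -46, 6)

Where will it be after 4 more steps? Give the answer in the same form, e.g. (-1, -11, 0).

First: linear, +5 per step → 54 at step 11.
Second: linear, -5 per step → -66 at step 11.
Third: cycles through 0, 6, 7, 6 every 4 steps. Step 11 lands at position 3 of the cycle → 6.

(54, -66, 6)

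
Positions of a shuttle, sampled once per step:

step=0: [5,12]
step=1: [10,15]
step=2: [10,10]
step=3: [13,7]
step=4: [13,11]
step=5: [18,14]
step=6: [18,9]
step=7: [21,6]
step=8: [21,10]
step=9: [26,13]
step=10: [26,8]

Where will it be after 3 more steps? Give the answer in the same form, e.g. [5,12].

The moves between consecutive positions are [+5,+3], [+0,-5], [+3,-3], [+0,+4], [+5,+3], [+0,-5], [+3,-3], [+0,+4], [+5,+3], [+0,-5]; they repeat the 4-cycle [[+5,+3], [+0,-5], [+3,-3], [+0,+4]].
step 11: apply [+3,-3] → [29,5]
step 12: apply [+0,+4] → [29,9]
step 13: apply [+5,+3] → [34,12]

[34,12]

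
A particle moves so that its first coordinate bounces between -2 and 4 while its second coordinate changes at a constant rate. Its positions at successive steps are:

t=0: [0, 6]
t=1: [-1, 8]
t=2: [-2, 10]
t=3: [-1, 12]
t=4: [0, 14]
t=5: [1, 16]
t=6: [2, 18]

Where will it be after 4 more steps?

[2, 26]

The first coordinate travels 1 per step and bounces off the walls at -2 and 4.
  step 7: 2 → 3
  step 8: 3 → 4
  step 9: 4 → 3
  step 10: 3 → 2
The second coordinate changes by +2 each step: at step 10 it is 26.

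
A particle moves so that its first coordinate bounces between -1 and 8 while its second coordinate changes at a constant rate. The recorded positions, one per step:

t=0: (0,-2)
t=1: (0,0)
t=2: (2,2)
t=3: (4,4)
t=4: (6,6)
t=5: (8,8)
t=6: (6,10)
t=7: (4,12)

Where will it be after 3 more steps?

The first coordinate reflects between -1 and 8, moving 2 per step.
  step 8: 4 → 2
  step 9: 2 → 0
  step 10: 0 → 0
The second coordinate changes by +2 each step: at step 10 it is 18.

(0,18)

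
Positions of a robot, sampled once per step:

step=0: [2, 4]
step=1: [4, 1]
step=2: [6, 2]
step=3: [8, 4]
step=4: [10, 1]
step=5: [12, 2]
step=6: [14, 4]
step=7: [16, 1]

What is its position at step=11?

First: linear, +2 per step → 24 at step 11.
Second: cycles through 4, 1, 2 every 3 steps. Step 11 lands at position 2 of the cycle → 2.

[24, 2]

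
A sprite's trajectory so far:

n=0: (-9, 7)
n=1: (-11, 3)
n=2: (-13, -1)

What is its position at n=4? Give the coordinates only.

Each step adds (-2, -4) to the position.
step 3: (-13, -1) + (-2, -4) → (-15, -5)
step 4: (-15, -5) + (-2, -4) → (-17, -9)

(-17, -9)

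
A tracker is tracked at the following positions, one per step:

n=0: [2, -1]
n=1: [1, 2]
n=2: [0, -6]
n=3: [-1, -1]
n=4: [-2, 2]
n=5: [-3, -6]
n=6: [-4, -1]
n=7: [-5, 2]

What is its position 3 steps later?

The first coordinate changes by -1 each step, so at step 10 it is 2 + 10·(-1) = -8.
The second coordinate repeats the cycle [-1, 2, -6] with period 3; step 10 mod 3 = 1, giving 2.

[-8, 2]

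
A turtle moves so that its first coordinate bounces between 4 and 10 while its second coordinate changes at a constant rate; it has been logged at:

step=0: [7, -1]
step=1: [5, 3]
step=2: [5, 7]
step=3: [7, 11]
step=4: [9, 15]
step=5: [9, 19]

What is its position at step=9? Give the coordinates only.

[7, 35]

The first coordinate reflects between 4 and 10, moving 2 per step.
  step 6: 9 → 7
  step 7: 7 → 5
  step 8: 5 → 5
  step 9: 5 → 7
The second coordinate changes by +4 each step: at step 9 it is 35.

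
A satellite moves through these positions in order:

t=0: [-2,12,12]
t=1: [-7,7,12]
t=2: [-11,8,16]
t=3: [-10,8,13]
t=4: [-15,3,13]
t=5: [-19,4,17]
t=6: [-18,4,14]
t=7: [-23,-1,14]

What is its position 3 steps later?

The moves between consecutive positions are [-5,-5,+0], [-4,+1,+4], [+1,+0,-3], [-5,-5,+0], [-4,+1,+4], [+1,+0,-3], [-5,-5,+0]; they repeat the 3-cycle [[-5,-5,+0], [-4,+1,+4], [+1,+0,-3]].
step 8: apply [-4,+1,+4] → [-27,0,18]
step 9: apply [+1,+0,-3] → [-26,0,15]
step 10: apply [-5,-5,+0] → [-31,-5,15]

[-31,-5,15]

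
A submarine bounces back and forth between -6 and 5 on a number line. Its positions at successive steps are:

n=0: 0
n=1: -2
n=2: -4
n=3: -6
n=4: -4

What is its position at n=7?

2

The value reflects between -6 and 5, moving 2 per step.
  step 5: -4 → -2
  step 6: -2 → 0
  step 7: 0 → 2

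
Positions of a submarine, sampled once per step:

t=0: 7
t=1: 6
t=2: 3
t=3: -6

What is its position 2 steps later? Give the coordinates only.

Consecutive displacements -1, -3, -9 scale by a factor of 3 each step.
step 4: -6 − 27 → -33
step 5: -33 − 81 → -114

-114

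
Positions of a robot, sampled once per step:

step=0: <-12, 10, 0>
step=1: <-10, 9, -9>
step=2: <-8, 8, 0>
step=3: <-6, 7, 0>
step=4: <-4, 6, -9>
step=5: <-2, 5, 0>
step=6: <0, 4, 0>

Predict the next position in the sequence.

First: linear, +2 per step → 2 at step 7.
Second: linear, -1 per step → 3 at step 7.
Third: cycles through 0, -9, 0 every 3 steps. Step 7 lands at position 1 of the cycle → -9.

<2, 3, -9>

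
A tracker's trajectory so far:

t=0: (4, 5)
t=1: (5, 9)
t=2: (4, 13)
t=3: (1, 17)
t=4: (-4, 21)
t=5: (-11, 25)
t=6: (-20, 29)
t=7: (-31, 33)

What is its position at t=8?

(-44, 37)

First differences are (+1, +4), (-1, +4), (-3, +4), (-5, +4), (-7, +4), (-9, +4), (-11, +4); their common second difference is (-2, +0) (constant acceleration).
step 8: (-31, 33) + (-13, +4) → (-44, 37)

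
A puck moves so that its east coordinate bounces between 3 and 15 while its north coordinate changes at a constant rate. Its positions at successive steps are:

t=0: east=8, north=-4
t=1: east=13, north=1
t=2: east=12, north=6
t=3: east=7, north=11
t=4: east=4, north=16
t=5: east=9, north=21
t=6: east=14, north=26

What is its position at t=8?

east=6, north=36

The east coordinate travels 5 per step and bounces off the walls at 3 and 15.
  step 7: 14 → 11
  step 8: 11 → 6
The north coordinate changes by +5 each step: at step 8 it is 36.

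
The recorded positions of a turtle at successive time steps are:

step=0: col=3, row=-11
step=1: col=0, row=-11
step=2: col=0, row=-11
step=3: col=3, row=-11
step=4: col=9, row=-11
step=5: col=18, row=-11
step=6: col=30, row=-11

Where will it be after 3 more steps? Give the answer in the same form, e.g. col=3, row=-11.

col=84, row=-11

Taking differences between consecutive positions: (-3, +0), (+0, +0), (+3, +0), (+6, +0), (+9, +0), (+12, +0). These grow by (+3, +0) each step.
step 7: col=30, row=-11 + (+15, +0) → col=45, row=-11
step 8: col=45, row=-11 + (+18, +0) → col=63, row=-11
step 9: col=63, row=-11 + (+21, +0) → col=84, row=-11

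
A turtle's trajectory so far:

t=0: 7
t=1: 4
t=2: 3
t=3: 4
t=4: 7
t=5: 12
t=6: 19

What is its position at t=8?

39

First differences are -3, -1, +1, +3, +5, +7; their common second difference is +2 (constant acceleration).
step 7: 19 + 9 → 28
step 8: 28 + 11 → 39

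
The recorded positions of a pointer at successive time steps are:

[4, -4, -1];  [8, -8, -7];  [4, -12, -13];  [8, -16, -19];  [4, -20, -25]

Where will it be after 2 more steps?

[4, -28, -37]

The first coordinate repeats the cycle [4, 8] with period 2; step 6 mod 2 = 0, giving 4.
The second coordinate changes by -4 each step, so at step 6 it is -4 + 6·(-4) = -28.
The third coordinate changes by -6 each step, so at step 6 it is -1 + 6·(-6) = -37.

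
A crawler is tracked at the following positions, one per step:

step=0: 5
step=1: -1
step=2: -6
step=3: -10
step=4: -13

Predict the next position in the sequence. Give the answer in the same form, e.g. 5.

-15

Taking differences between consecutive positions: -6, -5, -4, -3. These grow by +1 each step.
step 5: -13 − 2 → -15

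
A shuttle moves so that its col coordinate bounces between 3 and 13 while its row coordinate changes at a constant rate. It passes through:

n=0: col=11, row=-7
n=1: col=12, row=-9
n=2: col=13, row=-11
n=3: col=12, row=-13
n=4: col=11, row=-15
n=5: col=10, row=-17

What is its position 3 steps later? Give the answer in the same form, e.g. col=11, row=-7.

col=7, row=-23

The col coordinate travels 1 per step and bounces off the walls at 3 and 13.
  step 6: 10 → 9
  step 7: 9 → 8
  step 8: 8 → 7
The row coordinate changes by -2 each step: at step 8 it is -23.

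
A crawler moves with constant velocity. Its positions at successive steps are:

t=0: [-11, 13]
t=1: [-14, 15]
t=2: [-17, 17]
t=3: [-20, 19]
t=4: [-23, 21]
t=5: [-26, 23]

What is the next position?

[-29, 25]

Constant displacement of [-3, +2] per step.
step 6: [-26, 23] + [-3, +2] → [-29, 25]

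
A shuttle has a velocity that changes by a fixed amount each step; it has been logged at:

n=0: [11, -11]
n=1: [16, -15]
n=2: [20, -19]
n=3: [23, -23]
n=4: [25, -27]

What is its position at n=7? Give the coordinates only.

First differences are [+5, -4], [+4, -4], [+3, -4], [+2, -4]; their common second difference is [-1, +0] (constant acceleration).
step 5: [25, -27] + [+1, -4] → [26, -31]
step 6: [26, -31] + [+0, -4] → [26, -35]
step 7: [26, -35] + [-1, -4] → [25, -39]

[25, -39]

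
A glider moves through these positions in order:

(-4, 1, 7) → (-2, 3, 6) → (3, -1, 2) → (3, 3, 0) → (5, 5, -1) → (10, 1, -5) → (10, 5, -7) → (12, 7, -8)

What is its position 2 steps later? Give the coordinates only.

The moves between consecutive positions are (+2, +2, -1), (+5, -4, -4), (+0, +4, -2), (+2, +2, -1), (+5, -4, -4), (+0, +4, -2), (+2, +2, -1); they repeat the 3-cycle [(+2, +2, -1), (+5, -4, -4), (+0, +4, -2)].
step 8: apply (+5, -4, -4) → (17, 3, -12)
step 9: apply (+0, +4, -2) → (17, 7, -14)

(17, 7, -14)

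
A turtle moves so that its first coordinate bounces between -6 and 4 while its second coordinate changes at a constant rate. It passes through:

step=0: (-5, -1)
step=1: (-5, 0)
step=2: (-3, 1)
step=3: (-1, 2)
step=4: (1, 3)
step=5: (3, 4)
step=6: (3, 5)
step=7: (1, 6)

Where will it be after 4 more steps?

The first coordinate travels 2 per step and bounces off the walls at -6 and 4.
  step 8: 1 → -1
  step 9: -1 → -3
  step 10: -3 → -5
  step 11: -5 → -5
The second coordinate changes by +1 each step: at step 11 it is 10.

(-5, 10)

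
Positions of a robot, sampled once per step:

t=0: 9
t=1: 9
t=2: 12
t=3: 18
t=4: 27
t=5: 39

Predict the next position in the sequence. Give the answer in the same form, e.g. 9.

First differences are +0, +3, +6, +9, +12; their common second difference is +3 (constant acceleration).
step 6: 39 + 15 → 54

54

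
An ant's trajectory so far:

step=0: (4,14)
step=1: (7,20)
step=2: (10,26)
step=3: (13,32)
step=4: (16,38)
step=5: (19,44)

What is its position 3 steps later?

(28,62)

The position changes by (+3,+6) every step.
step 6: (19,44) + (+3,+6) → (22,50)
step 7: (22,50) + (+3,+6) → (25,56)
step 8: (25,56) + (+3,+6) → (28,62)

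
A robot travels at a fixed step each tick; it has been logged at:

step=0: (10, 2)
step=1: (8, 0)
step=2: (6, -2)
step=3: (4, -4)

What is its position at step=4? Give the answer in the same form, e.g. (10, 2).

The position changes by (-2, -2) every step.
step 4: (4, -4) + (-2, -2) → (2, -6)

(2, -6)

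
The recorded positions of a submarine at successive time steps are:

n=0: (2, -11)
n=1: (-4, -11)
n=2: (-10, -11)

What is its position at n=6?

(-34, -11)

Constant displacement of (-6, +0) per step.
step 3: (-10, -11) + (-6, +0) → (-16, -11)
step 4: (-16, -11) + (-6, +0) → (-22, -11)
step 5: (-22, -11) + (-6, +0) → (-28, -11)
step 6: (-28, -11) + (-6, +0) → (-34, -11)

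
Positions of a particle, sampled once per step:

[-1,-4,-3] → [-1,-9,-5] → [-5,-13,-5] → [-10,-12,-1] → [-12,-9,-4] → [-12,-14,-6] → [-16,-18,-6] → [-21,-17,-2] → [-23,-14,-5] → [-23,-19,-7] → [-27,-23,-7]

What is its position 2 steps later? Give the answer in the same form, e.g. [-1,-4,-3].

[-34,-19,-6]

The moves between consecutive positions are [+0,-5,-2], [-4,-4,+0], [-5,+1,+4], [-2,+3,-3], [+0,-5,-2], [-4,-4,+0], [-5,+1,+4], [-2,+3,-3], [+0,-5,-2], [-4,-4,+0]; they repeat the 4-cycle [[+0,-5,-2], [-4,-4,+0], [-5,+1,+4], [-2,+3,-3]].
step 11: apply [-5,+1,+4] → [-32,-22,-3]
step 12: apply [-2,+3,-3] → [-34,-19,-6]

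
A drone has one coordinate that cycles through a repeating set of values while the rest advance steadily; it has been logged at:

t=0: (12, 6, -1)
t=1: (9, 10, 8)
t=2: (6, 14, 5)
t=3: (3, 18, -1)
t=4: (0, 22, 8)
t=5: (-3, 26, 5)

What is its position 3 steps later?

The first coordinate changes by -3 each step, so at step 8 it is 12 + 8·(-3) = -12.
The second coordinate changes by +4 each step, so at step 8 it is 6 + 8·(4) = 38.
The third coordinate repeats the cycle [-1, 8, 5] with period 3; step 8 mod 3 = 2, giving 5.

(-12, 38, 5)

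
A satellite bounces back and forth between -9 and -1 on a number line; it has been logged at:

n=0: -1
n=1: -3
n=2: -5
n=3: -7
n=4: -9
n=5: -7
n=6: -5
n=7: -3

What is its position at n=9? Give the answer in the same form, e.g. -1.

-3

The value travels 2 per step and bounces off the walls at -9 and -1.
  step 8: -3 → -1
  step 9: -1 → -3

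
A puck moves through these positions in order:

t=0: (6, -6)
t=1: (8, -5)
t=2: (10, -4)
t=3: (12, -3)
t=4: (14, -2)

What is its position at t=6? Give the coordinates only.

(18, 0)

Constant displacement of (+2, +1) per step.
step 5: (14, -2) + (+2, +1) → (16, -1)
step 6: (16, -1) + (+2, +1) → (18, 0)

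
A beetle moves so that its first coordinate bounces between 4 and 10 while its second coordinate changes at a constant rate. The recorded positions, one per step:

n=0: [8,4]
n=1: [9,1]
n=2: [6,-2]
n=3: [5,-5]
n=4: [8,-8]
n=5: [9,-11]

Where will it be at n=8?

The first coordinate reflects between 4 and 10, moving 3 per step.
  step 6: 9 → 6
  step 7: 6 → 5
  step 8: 5 → 8
The second coordinate changes by -3 each step: at step 8 it is -20.

[8,-20]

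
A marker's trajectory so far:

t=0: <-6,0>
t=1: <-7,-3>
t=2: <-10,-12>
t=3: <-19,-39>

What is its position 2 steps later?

The jumps are <-1,-3>, <-3,-9>, <-9,-27> — a geometric progression with ratio 3.
step 4: <-19,-39> + <-27,-81> → <-46,-120>
step 5: <-46,-120> + <-81,-243> → <-127,-363>

<-127,-363>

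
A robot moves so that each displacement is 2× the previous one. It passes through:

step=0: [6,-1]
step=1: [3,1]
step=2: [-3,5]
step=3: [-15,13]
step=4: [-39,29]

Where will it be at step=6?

Step-to-step displacements: [-3,+2], [-6,+4], [-12,+8], [-24,+16]; each is 2× the previous.
step 5: [-39,29] + [-48,+32] → [-87,61]
step 6: [-87,61] + [-96,+64] → [-183,125]

[-183,125]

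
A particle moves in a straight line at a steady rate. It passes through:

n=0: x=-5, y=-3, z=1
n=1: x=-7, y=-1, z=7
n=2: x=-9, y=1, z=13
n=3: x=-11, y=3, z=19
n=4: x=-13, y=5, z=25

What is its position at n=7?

x=-19, y=11, z=43

Each step adds (-2, +2, +6) to the position.
step 5: x=-13, y=5, z=25 + (-2, +2, +6) → x=-15, y=7, z=31
step 6: x=-15, y=7, z=31 + (-2, +2, +6) → x=-17, y=9, z=37
step 7: x=-17, y=9, z=37 + (-2, +2, +6) → x=-19, y=11, z=43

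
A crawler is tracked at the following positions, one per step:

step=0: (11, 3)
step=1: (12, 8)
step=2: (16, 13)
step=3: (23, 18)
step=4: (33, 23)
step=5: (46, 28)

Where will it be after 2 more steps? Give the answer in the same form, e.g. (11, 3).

(81, 38)

Taking differences between consecutive positions: (+1, +5), (+4, +5), (+7, +5), (+10, +5), (+13, +5). These grow by (+3, +0) each step.
step 6: (46, 28) + (+16, +5) → (62, 33)
step 7: (62, 33) + (+19, +5) → (81, 38)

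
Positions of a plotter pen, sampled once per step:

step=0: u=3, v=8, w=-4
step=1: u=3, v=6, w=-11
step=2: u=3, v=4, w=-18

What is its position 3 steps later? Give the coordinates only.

Constant displacement of (+0, -2, -7) per step.
step 3: u=3, v=4, w=-18 + (+0, -2, -7) → u=3, v=2, w=-25
step 4: u=3, v=2, w=-25 + (+0, -2, -7) → u=3, v=0, w=-32
step 5: u=3, v=0, w=-32 + (+0, -2, -7) → u=3, v=-2, w=-39

u=3, v=-2, w=-39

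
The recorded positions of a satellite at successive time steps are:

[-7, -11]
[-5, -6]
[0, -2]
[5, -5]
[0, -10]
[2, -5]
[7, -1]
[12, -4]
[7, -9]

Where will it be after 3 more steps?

Differencing gives [+2, +5], [+5, +4], [+5, -3], [-5, -5], [+2, +5], [+5, +4], [+5, -3], [-5, -5]. This is the pattern [+2, +5], [+5, +4], [+5, -3], [-5, -5] repeated.
step 9: apply [+2, +5] → [9, -4]
step 10: apply [+5, +4] → [14, 0]
step 11: apply [+5, -3] → [19, -3]

[19, -3]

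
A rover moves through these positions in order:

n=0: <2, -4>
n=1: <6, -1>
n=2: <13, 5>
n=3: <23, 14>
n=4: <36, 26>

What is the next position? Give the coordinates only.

Successive displacements: <+4, +3>, <+7, +6>, <+10, +9>, <+13, +12> — each changes by <+3, +3>.
step 5: <36, 26> + <+16, +15> → <52, 41>

<52, 41>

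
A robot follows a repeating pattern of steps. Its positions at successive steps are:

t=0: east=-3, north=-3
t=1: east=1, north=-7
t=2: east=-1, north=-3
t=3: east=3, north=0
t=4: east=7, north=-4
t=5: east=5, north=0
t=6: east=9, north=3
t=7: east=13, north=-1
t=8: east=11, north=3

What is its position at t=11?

east=17, north=6

Step-to-step displacements: (+4,-4), (-2,+4), (+4,+3), (+4,-4), (-2,+4), (+4,+3), (+4,-4), (-2,+4) — a repeating cycle of length 3.
step 9: apply (+4,+3) → east=15, north=6
step 10: apply (+4,-4) → east=19, north=2
step 11: apply (-2,+4) → east=17, north=6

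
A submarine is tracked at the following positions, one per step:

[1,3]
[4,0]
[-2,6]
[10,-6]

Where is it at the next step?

[-14,18]

Step-to-step displacements: [+3,-3], [-6,+6], [+12,-12]; each is -2× the previous.
step 4: [10,-6] + [-24,+24] → [-14,18]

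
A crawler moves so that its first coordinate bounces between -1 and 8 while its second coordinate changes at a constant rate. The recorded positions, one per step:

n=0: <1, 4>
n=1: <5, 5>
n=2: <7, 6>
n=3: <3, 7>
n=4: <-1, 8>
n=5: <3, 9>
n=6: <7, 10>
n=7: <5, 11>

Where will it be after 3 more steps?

<5, 14>

The first coordinate travels 4 per step and bounces off the walls at -1 and 8.
  step 8: 5 → 1
  step 9: 1 → 1
  step 10: 1 → 5
The second coordinate changes by +1 each step: at step 10 it is 14.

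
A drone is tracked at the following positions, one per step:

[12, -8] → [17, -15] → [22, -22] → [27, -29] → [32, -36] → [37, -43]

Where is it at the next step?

The position changes by [+5, -7] every step.
step 6: [37, -43] + [+5, -7] → [42, -50]

[42, -50]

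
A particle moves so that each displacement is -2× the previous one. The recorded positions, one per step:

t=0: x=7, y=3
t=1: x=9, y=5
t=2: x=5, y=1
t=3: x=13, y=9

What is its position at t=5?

x=29, y=25

Consecutive displacements (+2,+2), (-4,-4), (+8,+8) scale by a factor of -2 each step.
step 4: x=13, y=9 + (-16,-16) → x=-3, y=-7
step 5: x=-3, y=-7 + (+32,+32) → x=29, y=25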